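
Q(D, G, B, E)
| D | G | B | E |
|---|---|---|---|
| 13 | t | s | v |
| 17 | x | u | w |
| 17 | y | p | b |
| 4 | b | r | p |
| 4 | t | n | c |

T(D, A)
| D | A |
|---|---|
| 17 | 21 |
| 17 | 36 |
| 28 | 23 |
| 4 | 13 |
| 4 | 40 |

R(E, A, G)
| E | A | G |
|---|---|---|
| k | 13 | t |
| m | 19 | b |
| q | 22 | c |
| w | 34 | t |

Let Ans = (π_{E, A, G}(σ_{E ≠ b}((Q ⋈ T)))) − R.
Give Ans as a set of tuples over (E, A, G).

{(c, 13, t), (c, 40, t), (p, 13, b), (p, 40, b), (w, 21, x), (w, 36, x)}

Natural join on D: {(17, x, u, w, 21), (17, x, u, w, 36), (17, y, p, b, 21), (17, y, p, b, 36), (4, b, r, p, 13), (4, b, r, p, 40), (4, t, n, c, 13), (4, t, n, c, 40)}
Filtering on E ≠ b leaves {(17, x, u, w, 21), (17, x, u, w, 36), (4, b, r, p, 13), (4, b, r, p, 40), (4, t, n, c, 13), (4, t, n, c, 40)}.
Projecting to E, A, G: {(c, 13, t), (c, 40, t), (p, 13, b), (p, 40, b), (w, 21, x), (w, 36, x)}
Taking the difference: {(c, 13, t), (c, 40, t), (p, 13, b), (p, 40, b), (w, 21, x), (w, 36, x)}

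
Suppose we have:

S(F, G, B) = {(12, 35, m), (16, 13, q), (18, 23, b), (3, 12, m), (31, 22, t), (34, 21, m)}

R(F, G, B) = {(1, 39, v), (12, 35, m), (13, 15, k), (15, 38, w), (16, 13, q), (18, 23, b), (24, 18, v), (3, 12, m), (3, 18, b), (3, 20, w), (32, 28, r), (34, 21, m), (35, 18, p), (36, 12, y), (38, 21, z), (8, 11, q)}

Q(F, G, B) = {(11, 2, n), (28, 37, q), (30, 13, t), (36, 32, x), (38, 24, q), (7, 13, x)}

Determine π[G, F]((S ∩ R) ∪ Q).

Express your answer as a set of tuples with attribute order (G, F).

{(12, 3), (13, 16), (13, 30), (13, 7), (2, 11), (21, 34), (23, 18), (24, 38), (32, 36), (35, 12), (37, 28)}

Intersection: {(12, 35, m), (16, 13, q), (18, 23, b), (3, 12, m), (31, 22, t), (34, 21, m)} with {(1, 39, v), (12, 35, m), (13, 15, k), (15, 38, w), (16, 13, q), (18, 23, b), (24, 18, v), (3, 12, m), (3, 18, b), (3, 20, w), (32, 28, r), (34, 21, m), (35, 18, p), (36, 12, y), (38, 21, z), (8, 11, q)} → {(12, 35, m), (16, 13, q), (18, 23, b), (3, 12, m), (34, 21, m)}
Union: {(12, 35, m), (16, 13, q), (18, 23, b), (3, 12, m), (34, 21, m)} with {(11, 2, n), (28, 37, q), (30, 13, t), (36, 32, x), (38, 24, q), (7, 13, x)} → {(11, 2, n), (12, 35, m), (16, 13, q), (18, 23, b), (28, 37, q), (3, 12, m), (30, 13, t), (34, 21, m), (36, 32, x), (38, 24, q), (7, 13, x)}
Keep only column(s) G, F: {(12, 3), (13, 16), (13, 30), (13, 7), (2, 11), (21, 34), (23, 18), (24, 38), (32, 36), (35, 12), (37, 28)}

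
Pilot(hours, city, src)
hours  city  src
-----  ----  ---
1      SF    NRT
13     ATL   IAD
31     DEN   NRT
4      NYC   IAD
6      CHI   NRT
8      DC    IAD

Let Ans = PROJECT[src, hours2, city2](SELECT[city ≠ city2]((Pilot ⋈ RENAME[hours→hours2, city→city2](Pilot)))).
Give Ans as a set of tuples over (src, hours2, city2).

ρ[hours→hours2, city→city2]: schema becomes (hours2, city2, src); tuples unchanged.
Joining Pilot and RENAME[hours→hours2, city→city2](Pilot) on src yields {(1, SF, NRT, 1, SF), (1, SF, NRT, 31, DEN), (1, SF, NRT, 6, CHI), (13, ATL, IAD, 13, ATL), (13, ATL, IAD, 4, NYC), (13, ATL, IAD, 8, DC), (31, DEN, NRT, 1, SF), (31, DEN, NRT, 31, DEN), (31, DEN, NRT, 6, CHI), (4, NYC, IAD, 13, ATL), (4, NYC, IAD, 4, NYC), (4, NYC, IAD, 8, DC), (6, CHI, NRT, 1, SF), (6, CHI, NRT, 31, DEN), (6, CHI, NRT, 6, CHI), (8, DC, IAD, 13, ATL), (8, DC, IAD, 4, NYC), (8, DC, IAD, 8, DC)}.
Selection city ≠ city2: {(1, SF, NRT, 31, DEN), (1, SF, NRT, 6, CHI), (13, ATL, IAD, 4, NYC), (13, ATL, IAD, 8, DC), (31, DEN, NRT, 1, SF), (31, DEN, NRT, 6, CHI), (4, NYC, IAD, 13, ATL), (4, NYC, IAD, 8, DC), (6, CHI, NRT, 1, SF), (6, CHI, NRT, 31, DEN), (8, DC, IAD, 13, ATL), (8, DC, IAD, 4, NYC)}
Projecting to src, hours2, city2 (6 duplicate(s) eliminated): {(IAD, 13, ATL), (IAD, 4, NYC), (IAD, 8, DC), (NRT, 1, SF), (NRT, 31, DEN), (NRT, 6, CHI)}

{(IAD, 13, ATL), (IAD, 4, NYC), (IAD, 8, DC), (NRT, 1, SF), (NRT, 31, DEN), (NRT, 6, CHI)}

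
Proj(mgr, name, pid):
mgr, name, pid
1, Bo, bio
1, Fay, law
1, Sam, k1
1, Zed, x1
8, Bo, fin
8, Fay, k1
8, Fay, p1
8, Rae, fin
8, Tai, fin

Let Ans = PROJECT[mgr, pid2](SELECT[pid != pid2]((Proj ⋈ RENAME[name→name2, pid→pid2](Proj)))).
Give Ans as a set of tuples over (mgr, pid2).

ρ[name→name2, pid→pid2]: schema becomes (mgr, name2, pid2); tuples unchanged.
Natural join on mgr: {(1, Bo, bio, Bo, bio), (1, Bo, bio, Fay, law), (1, Bo, bio, Sam, k1), (1, Bo, bio, Zed, x1), (1, Fay, law, Bo, bio), (1, Fay, law, Fay, law), (1, Fay, law, Sam, k1), (1, Fay, law, Zed, x1), (1, Sam, k1, Bo, bio), (1, Sam, k1, Fay, law), (1, Sam, k1, Sam, k1), (1, Sam, k1, Zed, x1), (1, Zed, x1, Bo, bio), (1, Zed, x1, Fay, law), (1, Zed, x1, Sam, k1), (1, Zed, x1, Zed, x1), (8, Bo, fin, Bo, fin), (8, Bo, fin, Fay, k1), (8, Bo, fin, Fay, p1), (8, Bo, fin, Rae, fin), (8, Bo, fin, Tai, fin), (8, Fay, k1, Bo, fin), (8, Fay, k1, Fay, k1), (8, Fay, k1, Fay, p1), (8, Fay, k1, Rae, fin), (8, Fay, k1, Tai, fin), (8, Fay, p1, Bo, fin), (8, Fay, p1, Fay, k1), (8, Fay, p1, Fay, p1), (8, Fay, p1, Rae, fin), (8, Fay, p1, Tai, fin), (8, Rae, fin, Bo, fin), (8, Rae, fin, Fay, k1), (8, Rae, fin, Fay, p1), (8, Rae, fin, Rae, fin), (8, Rae, fin, Tai, fin), (8, Tai, fin, Bo, fin), (8, Tai, fin, Fay, k1), (8, Tai, fin, Fay, p1), (8, Tai, fin, Rae, fin), (8, Tai, fin, Tai, fin)}
Filtering on pid != pid2 leaves {(1, Bo, bio, Fay, law), (1, Bo, bio, Sam, k1), (1, Bo, bio, Zed, x1), (1, Fay, law, Bo, bio), (1, Fay, law, Sam, k1), (1, Fay, law, Zed, x1), (1, Sam, k1, Bo, bio), (1, Sam, k1, Fay, law), (1, Sam, k1, Zed, x1), (1, Zed, x1, Bo, bio), (1, Zed, x1, Fay, law), (1, Zed, x1, Sam, k1), (8, Bo, fin, Fay, k1), (8, Bo, fin, Fay, p1), (8, Fay, k1, Bo, fin), (8, Fay, k1, Fay, p1), (8, Fay, k1, Rae, fin), (8, Fay, k1, Tai, fin), (8, Fay, p1, Bo, fin), (8, Fay, p1, Fay, k1), (8, Fay, p1, Rae, fin), (8, Fay, p1, Tai, fin), (8, Rae, fin, Fay, k1), (8, Rae, fin, Fay, p1), (8, Tai, fin, Fay, k1), (8, Tai, fin, Fay, p1)}.
π_{mgr, pid2} gives {(1, bio), (1, k1), (1, law), (1, x1), (8, fin), (8, k1), (8, p1)} (19 duplicate(s) eliminated).

{(1, bio), (1, k1), (1, law), (1, x1), (8, fin), (8, k1), (8, p1)}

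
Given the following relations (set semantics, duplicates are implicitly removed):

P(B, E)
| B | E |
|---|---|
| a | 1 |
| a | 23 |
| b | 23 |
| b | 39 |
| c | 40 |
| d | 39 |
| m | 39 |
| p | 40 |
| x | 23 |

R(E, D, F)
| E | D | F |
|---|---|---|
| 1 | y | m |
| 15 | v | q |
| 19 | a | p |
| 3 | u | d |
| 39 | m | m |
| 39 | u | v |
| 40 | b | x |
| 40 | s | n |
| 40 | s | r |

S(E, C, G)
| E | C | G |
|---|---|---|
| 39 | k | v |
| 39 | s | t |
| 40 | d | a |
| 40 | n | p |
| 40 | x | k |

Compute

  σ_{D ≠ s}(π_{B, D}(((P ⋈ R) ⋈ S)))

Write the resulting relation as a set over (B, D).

Natural join on E: {(a, 1, y, m), (b, 39, m, m), (b, 39, u, v), (c, 40, b, x), (c, 40, s, n), (c, 40, s, r), (d, 39, m, m), (d, 39, u, v), (m, 39, m, m), (m, 39, u, v), (p, 40, b, x), (p, 40, s, n), (p, 40, s, r)}
Natural join on E: {(b, 39, m, m, k, v), (b, 39, m, m, s, t), (b, 39, u, v, k, v), (b, 39, u, v, s, t), (c, 40, b, x, d, a), (c, 40, b, x, n, p), (c, 40, b, x, x, k), (c, 40, s, n, d, a), (c, 40, s, n, n, p), (c, 40, s, n, x, k), (c, 40, s, r, d, a), (c, 40, s, r, n, p), (c, 40, s, r, x, k), (d, 39, m, m, k, v), (d, 39, m, m, s, t), (d, 39, u, v, k, v), (d, 39, u, v, s, t), (m, 39, m, m, k, v), (m, 39, m, m, s, t), (m, 39, u, v, k, v), (m, 39, u, v, s, t), (p, 40, b, x, d, a), (p, 40, b, x, n, p), (p, 40, b, x, x, k), (p, 40, s, n, d, a), (p, 40, s, n, n, p), (p, 40, s, n, x, k), (p, 40, s, r, d, a), (p, 40, s, r, n, p), (p, 40, s, r, x, k)}
Projecting to B, D (20 duplicate(s) eliminated): {(b, m), (b, u), (c, b), (c, s), (d, m), (d, u), (m, m), (m, u), (p, b), (p, s)}
Selection D ≠ s: {(b, m), (b, u), (c, b), (d, m), (d, u), (m, m), (m, u), (p, b)}

{(b, m), (b, u), (c, b), (d, m), (d, u), (m, m), (m, u), (p, b)}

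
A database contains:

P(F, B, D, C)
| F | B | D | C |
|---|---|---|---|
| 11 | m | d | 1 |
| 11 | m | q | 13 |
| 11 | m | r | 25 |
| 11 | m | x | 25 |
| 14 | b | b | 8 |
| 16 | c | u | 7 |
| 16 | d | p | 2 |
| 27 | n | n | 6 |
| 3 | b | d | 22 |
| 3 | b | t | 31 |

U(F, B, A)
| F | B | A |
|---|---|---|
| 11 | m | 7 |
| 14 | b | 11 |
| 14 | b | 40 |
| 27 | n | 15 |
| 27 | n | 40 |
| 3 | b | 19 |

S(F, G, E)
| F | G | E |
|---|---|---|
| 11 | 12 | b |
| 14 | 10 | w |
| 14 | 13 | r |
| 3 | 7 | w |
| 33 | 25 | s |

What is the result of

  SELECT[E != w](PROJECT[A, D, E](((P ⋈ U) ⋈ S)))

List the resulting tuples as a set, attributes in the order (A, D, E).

{(11, b, r), (40, b, r), (7, d, b), (7, q, b), (7, r, b), (7, x, b)}

Natural join on F, B: {(11, m, d, 1, 7), (11, m, q, 13, 7), (11, m, r, 25, 7), (11, m, x, 25, 7), (14, b, b, 8, 11), (14, b, b, 8, 40), (27, n, n, 6, 15), (27, n, n, 6, 40), (3, b, d, 22, 19), (3, b, t, 31, 19)}
Natural join on F: {(11, m, d, 1, 7, 12, b), (11, m, q, 13, 7, 12, b), (11, m, r, 25, 7, 12, b), (11, m, x, 25, 7, 12, b), (14, b, b, 8, 11, 10, w), (14, b, b, 8, 11, 13, r), (14, b, b, 8, 40, 10, w), (14, b, b, 8, 40, 13, r), (3, b, d, 22, 19, 7, w), (3, b, t, 31, 19, 7, w)}
Projecting to A, D, E: {(11, b, r), (11, b, w), (19, d, w), (19, t, w), (40, b, r), (40, b, w), (7, d, b), (7, q, b), (7, r, b), (7, x, b)}
Apply σ_{E != w}; surviving tuples: {(11, b, r), (40, b, r), (7, d, b), (7, q, b), (7, r, b), (7, x, b)}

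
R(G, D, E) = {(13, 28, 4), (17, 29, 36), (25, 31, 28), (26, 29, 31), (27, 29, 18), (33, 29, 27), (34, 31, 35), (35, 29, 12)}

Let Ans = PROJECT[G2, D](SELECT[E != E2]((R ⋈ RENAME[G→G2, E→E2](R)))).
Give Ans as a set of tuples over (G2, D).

{(17, 29), (25, 31), (26, 29), (27, 29), (33, 29), (34, 31), (35, 29)}

ρ[G→G2, E→E2]: schema becomes (G2, D, E2); tuples unchanged.
Joining R and RENAME[G→G2, E→E2](R) on D yields {(13, 28, 4, 13, 4), (17, 29, 36, 17, 36), (17, 29, 36, 26, 31), (17, 29, 36, 27, 18), (17, 29, 36, 33, 27), (17, 29, 36, 35, 12), (25, 31, 28, 25, 28), (25, 31, 28, 34, 35), (26, 29, 31, 17, 36), (26, 29, 31, 26, 31), (26, 29, 31, 27, 18), (26, 29, 31, 33, 27), (26, 29, 31, 35, 12), (27, 29, 18, 17, 36), (27, 29, 18, 26, 31), (27, 29, 18, 27, 18), (27, 29, 18, 33, 27), (27, 29, 18, 35, 12), (33, 29, 27, 17, 36), (33, 29, 27, 26, 31), (33, 29, 27, 27, 18), (33, 29, 27, 33, 27), (33, 29, 27, 35, 12), (34, 31, 35, 25, 28), (34, 31, 35, 34, 35), (35, 29, 12, 17, 36), (35, 29, 12, 26, 31), (35, 29, 12, 27, 18), (35, 29, 12, 33, 27), (35, 29, 12, 35, 12)}.
σ[E != E2]: keep tuples satisfying E != E2 → {(17, 29, 36, 26, 31), (17, 29, 36, 27, 18), (17, 29, 36, 33, 27), (17, 29, 36, 35, 12), (25, 31, 28, 34, 35), (26, 29, 31, 17, 36), (26, 29, 31, 27, 18), (26, 29, 31, 33, 27), (26, 29, 31, 35, 12), (27, 29, 18, 17, 36), (27, 29, 18, 26, 31), (27, 29, 18, 33, 27), (27, 29, 18, 35, 12), (33, 29, 27, 17, 36), (33, 29, 27, 26, 31), (33, 29, 27, 27, 18), (33, 29, 27, 35, 12), (34, 31, 35, 25, 28), (35, 29, 12, 17, 36), (35, 29, 12, 26, 31), (35, 29, 12, 27, 18), (35, 29, 12, 33, 27)}
Keep only column(s) G2, D (15 duplicate(s) eliminated): {(17, 29), (25, 31), (26, 29), (27, 29), (33, 29), (34, 31), (35, 29)}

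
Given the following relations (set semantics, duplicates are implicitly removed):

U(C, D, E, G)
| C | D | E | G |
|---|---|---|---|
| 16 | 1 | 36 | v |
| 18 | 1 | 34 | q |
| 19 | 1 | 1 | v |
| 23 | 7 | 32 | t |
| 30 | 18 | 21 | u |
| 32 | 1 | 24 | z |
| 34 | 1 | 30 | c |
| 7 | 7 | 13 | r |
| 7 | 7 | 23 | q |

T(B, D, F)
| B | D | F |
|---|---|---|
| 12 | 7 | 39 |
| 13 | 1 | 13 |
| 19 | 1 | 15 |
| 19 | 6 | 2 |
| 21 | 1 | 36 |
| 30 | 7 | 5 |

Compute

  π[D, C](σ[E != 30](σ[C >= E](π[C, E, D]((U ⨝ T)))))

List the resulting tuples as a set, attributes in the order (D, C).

U ⋈ T (natural join on D): {(16, 1, 36, v, 13, 13), (16, 1, 36, v, 19, 15), (16, 1, 36, v, 21, 36), (18, 1, 34, q, 13, 13), (18, 1, 34, q, 19, 15), (18, 1, 34, q, 21, 36), (19, 1, 1, v, 13, 13), (19, 1, 1, v, 19, 15), (19, 1, 1, v, 21, 36), (23, 7, 32, t, 12, 39), (23, 7, 32, t, 30, 5), (32, 1, 24, z, 13, 13), (32, 1, 24, z, 19, 15), (32, 1, 24, z, 21, 36), (34, 1, 30, c, 13, 13), (34, 1, 30, c, 19, 15), (34, 1, 30, c, 21, 36), (7, 7, 13, r, 12, 39), (7, 7, 13, r, 30, 5), (7, 7, 23, q, 12, 39), (7, 7, 23, q, 30, 5)}
Keep only column(s) C, E, D (13 duplicate(s) eliminated): {(16, 36, 1), (18, 34, 1), (19, 1, 1), (23, 32, 7), (32, 24, 1), (34, 30, 1), (7, 13, 7), (7, 23, 7)}
Apply σ_{C >= E}; surviving tuples: {(19, 1, 1), (32, 24, 1), (34, 30, 1)}
Apply σ_{E != 30}; surviving tuples: {(19, 1, 1), (32, 24, 1)}
Keep only column(s) D, C: {(1, 19), (1, 32)}

{(1, 19), (1, 32)}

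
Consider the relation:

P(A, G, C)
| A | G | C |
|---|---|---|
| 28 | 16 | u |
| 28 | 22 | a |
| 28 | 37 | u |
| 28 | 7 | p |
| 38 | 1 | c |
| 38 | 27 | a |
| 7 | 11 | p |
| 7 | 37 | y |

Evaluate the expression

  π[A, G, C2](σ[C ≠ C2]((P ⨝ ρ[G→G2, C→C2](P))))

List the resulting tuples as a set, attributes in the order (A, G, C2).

ρ[G→G2, C→C2]: schema becomes (A, G2, C2); tuples unchanged.
Natural join on A: {(28, 16, u, 16, u), (28, 16, u, 22, a), (28, 16, u, 37, u), (28, 16, u, 7, p), (28, 22, a, 16, u), (28, 22, a, 22, a), (28, 22, a, 37, u), (28, 22, a, 7, p), (28, 37, u, 16, u), (28, 37, u, 22, a), (28, 37, u, 37, u), (28, 37, u, 7, p), (28, 7, p, 16, u), (28, 7, p, 22, a), (28, 7, p, 37, u), (28, 7, p, 7, p), (38, 1, c, 1, c), (38, 1, c, 27, a), (38, 27, a, 1, c), (38, 27, a, 27, a), (7, 11, p, 11, p), (7, 11, p, 37, y), (7, 37, y, 11, p), (7, 37, y, 37, y)}
Selection C ≠ C2: {(28, 16, u, 22, a), (28, 16, u, 7, p), (28, 22, a, 16, u), (28, 22, a, 37, u), (28, 22, a, 7, p), (28, 37, u, 22, a), (28, 37, u, 7, p), (28, 7, p, 16, u), (28, 7, p, 22, a), (28, 7, p, 37, u), (38, 1, c, 27, a), (38, 27, a, 1, c), (7, 11, p, 37, y), (7, 37, y, 11, p)}
π_{A, G, C2} gives {(28, 16, a), (28, 16, p), (28, 22, p), (28, 22, u), (28, 37, a), (28, 37, p), (28, 7, a), (28, 7, u), (38, 1, a), (38, 27, c), (7, 11, y), (7, 37, p)} (2 duplicate(s) eliminated).

{(28, 16, a), (28, 16, p), (28, 22, p), (28, 22, u), (28, 37, a), (28, 37, p), (28, 7, a), (28, 7, u), (38, 1, a), (38, 27, c), (7, 11, y), (7, 37, p)}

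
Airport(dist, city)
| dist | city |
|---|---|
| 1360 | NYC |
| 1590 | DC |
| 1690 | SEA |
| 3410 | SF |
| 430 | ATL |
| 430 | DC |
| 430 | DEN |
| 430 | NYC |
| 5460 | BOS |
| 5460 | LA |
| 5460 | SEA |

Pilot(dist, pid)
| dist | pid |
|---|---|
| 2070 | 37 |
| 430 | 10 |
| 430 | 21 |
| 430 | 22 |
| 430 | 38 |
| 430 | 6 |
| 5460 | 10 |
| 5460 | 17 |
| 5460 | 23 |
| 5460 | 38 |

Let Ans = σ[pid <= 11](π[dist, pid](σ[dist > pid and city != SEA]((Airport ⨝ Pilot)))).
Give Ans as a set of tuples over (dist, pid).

{(430, 10), (430, 6), (5460, 10)}

Joining Airport and Pilot on dist yields {(430, ATL, 10), (430, ATL, 21), (430, ATL, 22), (430, ATL, 38), (430, ATL, 6), (430, DC, 10), (430, DC, 21), (430, DC, 22), (430, DC, 38), (430, DC, 6), (430, DEN, 10), (430, DEN, 21), (430, DEN, 22), (430, DEN, 38), (430, DEN, 6), (430, NYC, 10), (430, NYC, 21), (430, NYC, 22), (430, NYC, 38), (430, NYC, 6), (5460, BOS, 10), (5460, BOS, 17), (5460, BOS, 23), (5460, BOS, 38), (5460, LA, 10), (5460, LA, 17), (5460, LA, 23), (5460, LA, 38), (5460, SEA, 10), (5460, SEA, 17), (5460, SEA, 23), (5460, SEA, 38)}.
Apply σ_{dist > pid and city != SEA}; surviving tuples: {(430, ATL, 10), (430, ATL, 21), (430, ATL, 22), (430, ATL, 38), (430, ATL, 6), (430, DC, 10), (430, DC, 21), (430, DC, 22), (430, DC, 38), (430, DC, 6), (430, DEN, 10), (430, DEN, 21), (430, DEN, 22), (430, DEN, 38), (430, DEN, 6), (430, NYC, 10), (430, NYC, 21), (430, NYC, 22), (430, NYC, 38), (430, NYC, 6), (5460, BOS, 10), (5460, BOS, 17), (5460, BOS, 23), (5460, BOS, 38), (5460, LA, 10), (5460, LA, 17), (5460, LA, 23), (5460, LA, 38)}
π_{dist, pid} gives {(430, 10), (430, 21), (430, 22), (430, 38), (430, 6), (5460, 10), (5460, 17), (5460, 23), (5460, 38)} (19 duplicate(s) eliminated).
Apply σ_{pid <= 11}; surviving tuples: {(430, 10), (430, 6), (5460, 10)}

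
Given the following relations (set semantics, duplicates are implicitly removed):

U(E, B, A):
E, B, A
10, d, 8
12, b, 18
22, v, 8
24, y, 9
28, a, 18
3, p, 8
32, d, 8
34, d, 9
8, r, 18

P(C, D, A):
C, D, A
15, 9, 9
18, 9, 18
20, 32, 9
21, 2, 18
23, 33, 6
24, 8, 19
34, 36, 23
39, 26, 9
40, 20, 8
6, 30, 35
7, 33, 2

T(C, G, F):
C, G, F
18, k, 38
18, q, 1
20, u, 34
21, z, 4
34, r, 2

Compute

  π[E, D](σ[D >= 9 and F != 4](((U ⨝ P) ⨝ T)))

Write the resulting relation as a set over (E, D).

{(12, 9), (24, 32), (28, 9), (34, 32), (8, 9)}

Joining U and P on A yields {(10, d, 8, 40, 20), (12, b, 18, 18, 9), (12, b, 18, 21, 2), (22, v, 8, 40, 20), (24, y, 9, 15, 9), (24, y, 9, 20, 32), (24, y, 9, 39, 26), (28, a, 18, 18, 9), (28, a, 18, 21, 2), (3, p, 8, 40, 20), (32, d, 8, 40, 20), (34, d, 9, 15, 9), (34, d, 9, 20, 32), (34, d, 9, 39, 26), (8, r, 18, 18, 9), (8, r, 18, 21, 2)}.
Joining (U ⨝ P) and T on C yields {(12, b, 18, 18, 9, k, 38), (12, b, 18, 18, 9, q, 1), (12, b, 18, 21, 2, z, 4), (24, y, 9, 20, 32, u, 34), (28, a, 18, 18, 9, k, 38), (28, a, 18, 18, 9, q, 1), (28, a, 18, 21, 2, z, 4), (34, d, 9, 20, 32, u, 34), (8, r, 18, 18, 9, k, 38), (8, r, 18, 18, 9, q, 1), (8, r, 18, 21, 2, z, 4)}.
Selection D >= 9 and F != 4: {(12, b, 18, 18, 9, k, 38), (12, b, 18, 18, 9, q, 1), (24, y, 9, 20, 32, u, 34), (28, a, 18, 18, 9, k, 38), (28, a, 18, 18, 9, q, 1), (34, d, 9, 20, 32, u, 34), (8, r, 18, 18, 9, k, 38), (8, r, 18, 18, 9, q, 1)}
Keep only column(s) E, D (3 duplicate(s) eliminated): {(12, 9), (24, 32), (28, 9), (34, 32), (8, 9)}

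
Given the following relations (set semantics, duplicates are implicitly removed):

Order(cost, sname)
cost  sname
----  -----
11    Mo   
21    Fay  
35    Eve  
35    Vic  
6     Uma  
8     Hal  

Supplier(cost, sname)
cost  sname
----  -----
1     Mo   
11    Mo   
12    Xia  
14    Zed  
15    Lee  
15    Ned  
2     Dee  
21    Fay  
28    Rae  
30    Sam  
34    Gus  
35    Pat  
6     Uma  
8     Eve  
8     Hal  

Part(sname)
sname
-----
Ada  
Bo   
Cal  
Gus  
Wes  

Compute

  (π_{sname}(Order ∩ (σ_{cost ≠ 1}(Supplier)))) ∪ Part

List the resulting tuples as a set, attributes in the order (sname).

Filtering on cost ≠ 1 leaves {(11, Mo), (12, Xia), (14, Zed), (15, Lee), (15, Ned), (2, Dee), (21, Fay), (28, Rae), (30, Sam), (34, Gus), (35, Pat), (6, Uma), (8, Eve), (8, Hal)}.
Taking the intersection: {(11, Mo), (21, Fay), (6, Uma), (8, Hal)}
π[sname]: project onto (sname) → {Fay, Hal, Mo, Uma}
Taking the union: {Ada, Bo, Cal, Fay, Gus, Hal, Mo, Uma, Wes}

{Ada, Bo, Cal, Fay, Gus, Hal, Mo, Uma, Wes}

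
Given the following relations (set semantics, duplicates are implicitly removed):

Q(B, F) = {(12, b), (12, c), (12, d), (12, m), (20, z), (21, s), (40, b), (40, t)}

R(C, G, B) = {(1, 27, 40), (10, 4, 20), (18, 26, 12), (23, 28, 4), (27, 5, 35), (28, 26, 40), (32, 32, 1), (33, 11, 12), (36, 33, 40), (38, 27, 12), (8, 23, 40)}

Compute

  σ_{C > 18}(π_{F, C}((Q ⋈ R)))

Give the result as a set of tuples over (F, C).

Natural join on B: {(12, b, 18, 26), (12, b, 33, 11), (12, b, 38, 27), (12, c, 18, 26), (12, c, 33, 11), (12, c, 38, 27), (12, d, 18, 26), (12, d, 33, 11), (12, d, 38, 27), (12, m, 18, 26), (12, m, 33, 11), (12, m, 38, 27), (20, z, 10, 4), (40, b, 1, 27), (40, b, 28, 26), (40, b, 36, 33), (40, b, 8, 23), (40, t, 1, 27), (40, t, 28, 26), (40, t, 36, 33), (40, t, 8, 23)}
π_{F, C} gives {(b, 1), (b, 18), (b, 28), (b, 33), (b, 36), (b, 38), (b, 8), (c, 18), (c, 33), (c, 38), (d, 18), (d, 33), (d, 38), (m, 18), (m, 33), (m, 38), (t, 1), (t, 28), (t, 36), (t, 8), (z, 10)}.
Apply σ_{C > 18}; surviving tuples: {(b, 28), (b, 33), (b, 36), (b, 38), (c, 33), (c, 38), (d, 33), (d, 38), (m, 33), (m, 38), (t, 28), (t, 36)}

{(b, 28), (b, 33), (b, 36), (b, 38), (c, 33), (c, 38), (d, 33), (d, 38), (m, 33), (m, 38), (t, 28), (t, 36)}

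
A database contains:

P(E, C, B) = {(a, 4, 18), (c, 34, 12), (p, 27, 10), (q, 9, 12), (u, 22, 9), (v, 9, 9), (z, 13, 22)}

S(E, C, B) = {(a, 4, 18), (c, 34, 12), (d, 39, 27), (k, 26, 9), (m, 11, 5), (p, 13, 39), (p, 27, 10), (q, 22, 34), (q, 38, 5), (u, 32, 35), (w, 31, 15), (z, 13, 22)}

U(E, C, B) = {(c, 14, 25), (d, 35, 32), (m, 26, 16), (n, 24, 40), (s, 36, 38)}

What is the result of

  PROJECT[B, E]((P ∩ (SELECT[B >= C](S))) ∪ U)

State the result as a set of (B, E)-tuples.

{(16, m), (18, a), (22, z), (25, c), (32, d), (38, s), (40, n)}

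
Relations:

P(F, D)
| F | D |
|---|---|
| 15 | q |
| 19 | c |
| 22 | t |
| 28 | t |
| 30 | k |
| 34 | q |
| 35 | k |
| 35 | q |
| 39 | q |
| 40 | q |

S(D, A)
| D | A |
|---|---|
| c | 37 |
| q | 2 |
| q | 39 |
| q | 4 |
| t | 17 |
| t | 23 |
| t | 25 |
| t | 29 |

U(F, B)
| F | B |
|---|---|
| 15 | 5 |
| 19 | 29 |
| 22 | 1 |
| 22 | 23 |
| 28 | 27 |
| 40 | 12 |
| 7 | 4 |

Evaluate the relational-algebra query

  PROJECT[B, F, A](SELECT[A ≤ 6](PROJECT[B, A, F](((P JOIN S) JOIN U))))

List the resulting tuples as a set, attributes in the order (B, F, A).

{(12, 40, 2), (12, 40, 4), (5, 15, 2), (5, 15, 4)}

Natural join on D: {(15, q, 2), (15, q, 39), (15, q, 4), (19, c, 37), (22, t, 17), (22, t, 23), (22, t, 25), (22, t, 29), (28, t, 17), (28, t, 23), (28, t, 25), (28, t, 29), (34, q, 2), (34, q, 39), (34, q, 4), (35, q, 2), (35, q, 39), (35, q, 4), (39, q, 2), (39, q, 39), (39, q, 4), (40, q, 2), (40, q, 39), (40, q, 4)}
Natural join on F: {(15, q, 2, 5), (15, q, 39, 5), (15, q, 4, 5), (19, c, 37, 29), (22, t, 17, 1), (22, t, 17, 23), (22, t, 23, 1), (22, t, 23, 23), (22, t, 25, 1), (22, t, 25, 23), (22, t, 29, 1), (22, t, 29, 23), (28, t, 17, 27), (28, t, 23, 27), (28, t, 25, 27), (28, t, 29, 27), (40, q, 2, 12), (40, q, 39, 12), (40, q, 4, 12)}
Projecting to B, A, F: {(1, 17, 22), (1, 23, 22), (1, 25, 22), (1, 29, 22), (12, 2, 40), (12, 39, 40), (12, 4, 40), (23, 17, 22), (23, 23, 22), (23, 25, 22), (23, 29, 22), (27, 17, 28), (27, 23, 28), (27, 25, 28), (27, 29, 28), (29, 37, 19), (5, 2, 15), (5, 39, 15), (5, 4, 15)}
Apply σ_{A ≤ 6}; surviving tuples: {(12, 2, 40), (12, 4, 40), (5, 2, 15), (5, 4, 15)}
Projecting to B, F, A: {(12, 40, 2), (12, 40, 4), (5, 15, 2), (5, 15, 4)}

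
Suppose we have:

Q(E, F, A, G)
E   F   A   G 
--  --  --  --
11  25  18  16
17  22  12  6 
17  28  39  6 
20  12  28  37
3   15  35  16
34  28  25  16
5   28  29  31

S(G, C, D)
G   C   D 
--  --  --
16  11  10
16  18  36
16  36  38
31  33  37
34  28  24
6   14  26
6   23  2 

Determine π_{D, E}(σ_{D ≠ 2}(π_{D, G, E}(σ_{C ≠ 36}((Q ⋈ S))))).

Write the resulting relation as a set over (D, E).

Q ⋈ S (natural join on G): {(11, 25, 18, 16, 11, 10), (11, 25, 18, 16, 18, 36), (11, 25, 18, 16, 36, 38), (17, 22, 12, 6, 14, 26), (17, 22, 12, 6, 23, 2), (17, 28, 39, 6, 14, 26), (17, 28, 39, 6, 23, 2), (3, 15, 35, 16, 11, 10), (3, 15, 35, 16, 18, 36), (3, 15, 35, 16, 36, 38), (34, 28, 25, 16, 11, 10), (34, 28, 25, 16, 18, 36), (34, 28, 25, 16, 36, 38), (5, 28, 29, 31, 33, 37)}
Filtering on C ≠ 36 leaves {(11, 25, 18, 16, 11, 10), (11, 25, 18, 16, 18, 36), (17, 22, 12, 6, 14, 26), (17, 22, 12, 6, 23, 2), (17, 28, 39, 6, 14, 26), (17, 28, 39, 6, 23, 2), (3, 15, 35, 16, 11, 10), (3, 15, 35, 16, 18, 36), (34, 28, 25, 16, 11, 10), (34, 28, 25, 16, 18, 36), (5, 28, 29, 31, 33, 37)}.
Projecting to D, G, E (2 duplicate(s) eliminated): {(10, 16, 11), (10, 16, 3), (10, 16, 34), (2, 6, 17), (26, 6, 17), (36, 16, 11), (36, 16, 3), (36, 16, 34), (37, 31, 5)}
Filtering on D ≠ 2 leaves {(10, 16, 11), (10, 16, 3), (10, 16, 34), (26, 6, 17), (36, 16, 11), (36, 16, 3), (36, 16, 34), (37, 31, 5)}.
Projecting to D, E: {(10, 11), (10, 3), (10, 34), (26, 17), (36, 11), (36, 3), (36, 34), (37, 5)}

{(10, 11), (10, 3), (10, 34), (26, 17), (36, 11), (36, 3), (36, 34), (37, 5)}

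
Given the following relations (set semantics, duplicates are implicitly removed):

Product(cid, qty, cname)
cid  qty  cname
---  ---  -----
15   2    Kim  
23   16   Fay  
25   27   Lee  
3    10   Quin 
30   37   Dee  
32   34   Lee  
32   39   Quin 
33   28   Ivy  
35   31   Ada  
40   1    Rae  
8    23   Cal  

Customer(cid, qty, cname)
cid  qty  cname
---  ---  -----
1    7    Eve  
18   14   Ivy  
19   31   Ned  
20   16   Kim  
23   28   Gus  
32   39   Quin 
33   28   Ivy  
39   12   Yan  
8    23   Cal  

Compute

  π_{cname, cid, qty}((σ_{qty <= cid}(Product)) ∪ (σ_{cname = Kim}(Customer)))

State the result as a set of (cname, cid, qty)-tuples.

{(Ada, 35, 31), (Fay, 23, 16), (Ivy, 33, 28), (Kim, 15, 2), (Kim, 20, 16), (Rae, 40, 1)}

Filtering on qty <= cid leaves {(15, 2, Kim), (23, 16, Fay), (33, 28, Ivy), (35, 31, Ada), (40, 1, Rae)}.
Filtering on cname = Kim leaves {(20, 16, Kim)}.
Taking the union: {(15, 2, Kim), (20, 16, Kim), (23, 16, Fay), (33, 28, Ivy), (35, 31, Ada), (40, 1, Rae)}
Keep only column(s) cname, cid, qty: {(Ada, 35, 31), (Fay, 23, 16), (Ivy, 33, 28), (Kim, 15, 2), (Kim, 20, 16), (Rae, 40, 1)}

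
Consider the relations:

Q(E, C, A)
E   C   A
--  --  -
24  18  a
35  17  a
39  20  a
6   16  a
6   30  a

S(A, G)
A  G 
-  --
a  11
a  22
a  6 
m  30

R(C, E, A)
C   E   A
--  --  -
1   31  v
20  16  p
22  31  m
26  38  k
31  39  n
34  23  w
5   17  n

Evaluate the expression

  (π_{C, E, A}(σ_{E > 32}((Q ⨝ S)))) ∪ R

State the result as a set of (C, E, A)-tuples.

Natural join on A: {(24, 18, a, 11), (24, 18, a, 22), (24, 18, a, 6), (35, 17, a, 11), (35, 17, a, 22), (35, 17, a, 6), (39, 20, a, 11), (39, 20, a, 22), (39, 20, a, 6), (6, 16, a, 11), (6, 16, a, 22), (6, 16, a, 6), (6, 30, a, 11), (6, 30, a, 22), (6, 30, a, 6)}
Filtering on E > 32 leaves {(35, 17, a, 11), (35, 17, a, 22), (35, 17, a, 6), (39, 20, a, 11), (39, 20, a, 22), (39, 20, a, 6)}.
Keep only column(s) C, E, A (4 duplicate(s) eliminated): {(17, 35, a), (20, 39, a)}
Taking the union: {(1, 31, v), (17, 35, a), (20, 16, p), (20, 39, a), (22, 31, m), (26, 38, k), (31, 39, n), (34, 23, w), (5, 17, n)}

{(1, 31, v), (17, 35, a), (20, 16, p), (20, 39, a), (22, 31, m), (26, 38, k), (31, 39, n), (34, 23, w), (5, 17, n)}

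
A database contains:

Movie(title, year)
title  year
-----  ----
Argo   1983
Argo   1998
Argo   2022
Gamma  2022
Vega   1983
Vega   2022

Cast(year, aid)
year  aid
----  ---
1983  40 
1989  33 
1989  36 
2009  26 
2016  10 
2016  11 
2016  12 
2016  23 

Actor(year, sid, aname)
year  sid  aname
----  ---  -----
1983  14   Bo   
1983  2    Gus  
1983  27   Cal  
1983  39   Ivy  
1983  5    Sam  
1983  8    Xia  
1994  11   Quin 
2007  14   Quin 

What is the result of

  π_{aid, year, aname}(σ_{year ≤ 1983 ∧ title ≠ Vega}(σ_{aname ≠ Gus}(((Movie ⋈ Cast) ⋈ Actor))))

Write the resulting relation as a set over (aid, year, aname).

{(40, 1983, Bo), (40, 1983, Cal), (40, 1983, Ivy), (40, 1983, Sam), (40, 1983, Xia)}

Joining Movie and Cast on year yields {(Argo, 1983, 40), (Vega, 1983, 40)}.
Joining (Movie ⋈ Cast) and Actor on year yields {(Argo, 1983, 40, 14, Bo), (Argo, 1983, 40, 2, Gus), (Argo, 1983, 40, 27, Cal), (Argo, 1983, 40, 39, Ivy), (Argo, 1983, 40, 5, Sam), (Argo, 1983, 40, 8, Xia), (Vega, 1983, 40, 14, Bo), (Vega, 1983, 40, 2, Gus), (Vega, 1983, 40, 27, Cal), (Vega, 1983, 40, 39, Ivy), (Vega, 1983, 40, 5, Sam), (Vega, 1983, 40, 8, Xia)}.
Selection aname ≠ Gus: {(Argo, 1983, 40, 14, Bo), (Argo, 1983, 40, 27, Cal), (Argo, 1983, 40, 39, Ivy), (Argo, 1983, 40, 5, Sam), (Argo, 1983, 40, 8, Xia), (Vega, 1983, 40, 14, Bo), (Vega, 1983, 40, 27, Cal), (Vega, 1983, 40, 39, Ivy), (Vega, 1983, 40, 5, Sam), (Vega, 1983, 40, 8, Xia)}
Selection year ≤ 1983 ∧ title ≠ Vega: {(Argo, 1983, 40, 14, Bo), (Argo, 1983, 40, 27, Cal), (Argo, 1983, 40, 39, Ivy), (Argo, 1983, 40, 5, Sam), (Argo, 1983, 40, 8, Xia)}
π[aid, year, aname]: project onto (aid, year, aname) → {(40, 1983, Bo), (40, 1983, Cal), (40, 1983, Ivy), (40, 1983, Sam), (40, 1983, Xia)}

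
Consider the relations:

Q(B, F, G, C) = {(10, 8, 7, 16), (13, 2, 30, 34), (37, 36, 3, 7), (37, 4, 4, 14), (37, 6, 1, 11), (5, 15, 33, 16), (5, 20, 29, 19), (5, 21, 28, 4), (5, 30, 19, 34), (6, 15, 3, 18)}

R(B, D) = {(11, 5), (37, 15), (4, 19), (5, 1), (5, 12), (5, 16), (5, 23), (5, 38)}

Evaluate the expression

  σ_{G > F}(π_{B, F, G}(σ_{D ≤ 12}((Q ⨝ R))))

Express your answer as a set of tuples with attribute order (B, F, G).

{(5, 15, 33), (5, 20, 29), (5, 21, 28)}

Q ⋈ R (natural join on B): {(37, 36, 3, 7, 15), (37, 4, 4, 14, 15), (37, 6, 1, 11, 15), (5, 15, 33, 16, 1), (5, 15, 33, 16, 12), (5, 15, 33, 16, 16), (5, 15, 33, 16, 23), (5, 15, 33, 16, 38), (5, 20, 29, 19, 1), (5, 20, 29, 19, 12), (5, 20, 29, 19, 16), (5, 20, 29, 19, 23), (5, 20, 29, 19, 38), (5, 21, 28, 4, 1), (5, 21, 28, 4, 12), (5, 21, 28, 4, 16), (5, 21, 28, 4, 23), (5, 21, 28, 4, 38), (5, 30, 19, 34, 1), (5, 30, 19, 34, 12), (5, 30, 19, 34, 16), (5, 30, 19, 34, 23), (5, 30, 19, 34, 38)}
Apply σ_{D ≤ 12}; surviving tuples: {(5, 15, 33, 16, 1), (5, 15, 33, 16, 12), (5, 20, 29, 19, 1), (5, 20, 29, 19, 12), (5, 21, 28, 4, 1), (5, 21, 28, 4, 12), (5, 30, 19, 34, 1), (5, 30, 19, 34, 12)}
Keep only column(s) B, F, G (4 duplicate(s) eliminated): {(5, 15, 33), (5, 20, 29), (5, 21, 28), (5, 30, 19)}
Apply σ_{G > F}; surviving tuples: {(5, 15, 33), (5, 20, 29), (5, 21, 28)}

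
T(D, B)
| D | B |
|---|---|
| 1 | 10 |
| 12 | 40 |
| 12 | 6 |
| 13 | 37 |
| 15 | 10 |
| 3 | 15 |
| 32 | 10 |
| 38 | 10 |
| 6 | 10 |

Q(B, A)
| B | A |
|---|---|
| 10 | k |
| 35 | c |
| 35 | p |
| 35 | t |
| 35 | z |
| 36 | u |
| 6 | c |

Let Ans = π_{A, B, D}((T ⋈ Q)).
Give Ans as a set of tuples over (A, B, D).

{(c, 6, 12), (k, 10, 1), (k, 10, 15), (k, 10, 32), (k, 10, 38), (k, 10, 6)}

T ⋈ Q (natural join on B): {(1, 10, k), (12, 6, c), (15, 10, k), (32, 10, k), (38, 10, k), (6, 10, k)}
Keep only column(s) A, B, D: {(c, 6, 12), (k, 10, 1), (k, 10, 15), (k, 10, 32), (k, 10, 38), (k, 10, 6)}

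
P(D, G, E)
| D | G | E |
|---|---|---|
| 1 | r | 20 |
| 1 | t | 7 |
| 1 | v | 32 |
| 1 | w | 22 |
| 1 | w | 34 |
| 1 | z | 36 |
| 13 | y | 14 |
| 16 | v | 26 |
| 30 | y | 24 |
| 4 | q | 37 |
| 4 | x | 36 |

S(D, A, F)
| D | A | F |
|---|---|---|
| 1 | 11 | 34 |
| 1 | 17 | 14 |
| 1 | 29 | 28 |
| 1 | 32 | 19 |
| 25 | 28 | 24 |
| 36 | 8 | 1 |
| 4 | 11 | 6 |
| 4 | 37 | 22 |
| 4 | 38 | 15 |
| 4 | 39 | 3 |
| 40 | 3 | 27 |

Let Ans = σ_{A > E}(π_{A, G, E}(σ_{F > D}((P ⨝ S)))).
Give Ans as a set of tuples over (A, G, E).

{(11, t, 7), (17, t, 7), (29, r, 20), (29, t, 7), (29, w, 22), (32, r, 20), (32, t, 7), (32, w, 22), (37, x, 36), (38, q, 37), (38, x, 36)}

P ⋈ S (natural join on D): {(1, r, 20, 11, 34), (1, r, 20, 17, 14), (1, r, 20, 29, 28), (1, r, 20, 32, 19), (1, t, 7, 11, 34), (1, t, 7, 17, 14), (1, t, 7, 29, 28), (1, t, 7, 32, 19), (1, v, 32, 11, 34), (1, v, 32, 17, 14), (1, v, 32, 29, 28), (1, v, 32, 32, 19), (1, w, 22, 11, 34), (1, w, 22, 17, 14), (1, w, 22, 29, 28), (1, w, 22, 32, 19), (1, w, 34, 11, 34), (1, w, 34, 17, 14), (1, w, 34, 29, 28), (1, w, 34, 32, 19), (1, z, 36, 11, 34), (1, z, 36, 17, 14), (1, z, 36, 29, 28), (1, z, 36, 32, 19), (4, q, 37, 11, 6), (4, q, 37, 37, 22), (4, q, 37, 38, 15), (4, q, 37, 39, 3), (4, x, 36, 11, 6), (4, x, 36, 37, 22), (4, x, 36, 38, 15), (4, x, 36, 39, 3)}
Filtering on F > D leaves {(1, r, 20, 11, 34), (1, r, 20, 17, 14), (1, r, 20, 29, 28), (1, r, 20, 32, 19), (1, t, 7, 11, 34), (1, t, 7, 17, 14), (1, t, 7, 29, 28), (1, t, 7, 32, 19), (1, v, 32, 11, 34), (1, v, 32, 17, 14), (1, v, 32, 29, 28), (1, v, 32, 32, 19), (1, w, 22, 11, 34), (1, w, 22, 17, 14), (1, w, 22, 29, 28), (1, w, 22, 32, 19), (1, w, 34, 11, 34), (1, w, 34, 17, 14), (1, w, 34, 29, 28), (1, w, 34, 32, 19), (1, z, 36, 11, 34), (1, z, 36, 17, 14), (1, z, 36, 29, 28), (1, z, 36, 32, 19), (4, q, 37, 11, 6), (4, q, 37, 37, 22), (4, q, 37, 38, 15), (4, x, 36, 11, 6), (4, x, 36, 37, 22), (4, x, 36, 38, 15)}.
Projecting to A, G, E: {(11, q, 37), (11, r, 20), (11, t, 7), (11, v, 32), (11, w, 22), (11, w, 34), (11, x, 36), (11, z, 36), (17, r, 20), (17, t, 7), (17, v, 32), (17, w, 22), (17, w, 34), (17, z, 36), (29, r, 20), (29, t, 7), (29, v, 32), (29, w, 22), (29, w, 34), (29, z, 36), (32, r, 20), (32, t, 7), (32, v, 32), (32, w, 22), (32, w, 34), (32, z, 36), (37, q, 37), (37, x, 36), (38, q, 37), (38, x, 36)}
Filtering on A > E leaves {(11, t, 7), (17, t, 7), (29, r, 20), (29, t, 7), (29, w, 22), (32, r, 20), (32, t, 7), (32, w, 22), (37, x, 36), (38, q, 37), (38, x, 36)}.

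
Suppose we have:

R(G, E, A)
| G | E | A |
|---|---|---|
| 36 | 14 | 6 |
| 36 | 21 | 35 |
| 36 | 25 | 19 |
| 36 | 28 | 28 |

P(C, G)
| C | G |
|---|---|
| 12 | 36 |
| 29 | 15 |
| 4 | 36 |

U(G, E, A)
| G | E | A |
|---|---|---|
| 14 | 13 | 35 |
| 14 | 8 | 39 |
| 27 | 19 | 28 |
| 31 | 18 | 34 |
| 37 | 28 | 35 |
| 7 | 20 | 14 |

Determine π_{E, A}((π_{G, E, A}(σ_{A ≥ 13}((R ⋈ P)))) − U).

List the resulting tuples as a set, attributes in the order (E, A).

{(21, 35), (25, 19), (28, 28)}

R ⋈ P (natural join on G): {(36, 14, 6, 12), (36, 14, 6, 4), (36, 21, 35, 12), (36, 21, 35, 4), (36, 25, 19, 12), (36, 25, 19, 4), (36, 28, 28, 12), (36, 28, 28, 4)}
σ[A ≥ 13]: keep tuples satisfying A ≥ 13 → {(36, 21, 35, 12), (36, 21, 35, 4), (36, 25, 19, 12), (36, 25, 19, 4), (36, 28, 28, 12), (36, 28, 28, 4)}
π[G, E, A]: project onto (G, E, A) (3 duplicate(s) eliminated) → {(36, 21, 35), (36, 25, 19), (36, 28, 28)}
Difference: {(36, 21, 35), (36, 25, 19), (36, 28, 28)} with {(14, 13, 35), (14, 8, 39), (27, 19, 28), (31, 18, 34), (37, 28, 35), (7, 20, 14)} → {(36, 21, 35), (36, 25, 19), (36, 28, 28)}
π[E, A]: project onto (E, A) → {(21, 35), (25, 19), (28, 28)}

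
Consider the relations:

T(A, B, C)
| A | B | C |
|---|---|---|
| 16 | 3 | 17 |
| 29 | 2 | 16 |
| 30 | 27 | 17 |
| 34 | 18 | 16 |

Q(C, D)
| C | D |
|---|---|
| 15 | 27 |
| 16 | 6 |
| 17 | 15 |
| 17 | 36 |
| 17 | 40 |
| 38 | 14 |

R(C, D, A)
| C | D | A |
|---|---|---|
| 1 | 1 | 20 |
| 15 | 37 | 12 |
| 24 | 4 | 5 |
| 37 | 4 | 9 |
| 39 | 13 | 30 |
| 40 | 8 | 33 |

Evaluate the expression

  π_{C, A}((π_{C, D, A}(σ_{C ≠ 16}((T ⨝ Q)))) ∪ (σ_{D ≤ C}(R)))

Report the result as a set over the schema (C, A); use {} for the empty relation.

Natural join on C: {(16, 3, 17, 15), (16, 3, 17, 36), (16, 3, 17, 40), (29, 2, 16, 6), (30, 27, 17, 15), (30, 27, 17, 36), (30, 27, 17, 40), (34, 18, 16, 6)}
Filtering on C ≠ 16 leaves {(16, 3, 17, 15), (16, 3, 17, 36), (16, 3, 17, 40), (30, 27, 17, 15), (30, 27, 17, 36), (30, 27, 17, 40)}.
π_{C, D, A} gives {(17, 15, 16), (17, 15, 30), (17, 36, 16), (17, 36, 30), (17, 40, 16), (17, 40, 30)}.
Filtering on D ≤ C leaves {(1, 1, 20), (24, 4, 5), (37, 4, 9), (39, 13, 30), (40, 8, 33)}.
Union: {(17, 15, 16), (17, 15, 30), (17, 36, 16), (17, 36, 30), (17, 40, 16), (17, 40, 30)} with {(1, 1, 20), (24, 4, 5), (37, 4, 9), (39, 13, 30), (40, 8, 33)} → {(1, 1, 20), (17, 15, 16), (17, 15, 30), (17, 36, 16), (17, 36, 30), (17, 40, 16), (17, 40, 30), (24, 4, 5), (37, 4, 9), (39, 13, 30), (40, 8, 33)}
π_{C, A} gives {(1, 20), (17, 16), (17, 30), (24, 5), (37, 9), (39, 30), (40, 33)} (4 duplicate(s) eliminated).

{(1, 20), (17, 16), (17, 30), (24, 5), (37, 9), (39, 30), (40, 33)}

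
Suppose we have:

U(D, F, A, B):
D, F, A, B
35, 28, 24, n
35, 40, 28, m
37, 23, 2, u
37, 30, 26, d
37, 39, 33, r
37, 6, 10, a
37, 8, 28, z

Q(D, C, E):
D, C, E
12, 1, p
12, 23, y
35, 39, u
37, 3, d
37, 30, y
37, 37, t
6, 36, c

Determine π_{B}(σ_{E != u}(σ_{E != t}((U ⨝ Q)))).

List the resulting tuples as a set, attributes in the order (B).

{a, d, r, u, z}

U ⋈ Q (natural join on D): {(35, 28, 24, n, 39, u), (35, 40, 28, m, 39, u), (37, 23, 2, u, 3, d), (37, 23, 2, u, 30, y), (37, 23, 2, u, 37, t), (37, 30, 26, d, 3, d), (37, 30, 26, d, 30, y), (37, 30, 26, d, 37, t), (37, 39, 33, r, 3, d), (37, 39, 33, r, 30, y), (37, 39, 33, r, 37, t), (37, 6, 10, a, 3, d), (37, 6, 10, a, 30, y), (37, 6, 10, a, 37, t), (37, 8, 28, z, 3, d), (37, 8, 28, z, 30, y), (37, 8, 28, z, 37, t)}
Selection E != t: {(35, 28, 24, n, 39, u), (35, 40, 28, m, 39, u), (37, 23, 2, u, 3, d), (37, 23, 2, u, 30, y), (37, 30, 26, d, 3, d), (37, 30, 26, d, 30, y), (37, 39, 33, r, 3, d), (37, 39, 33, r, 30, y), (37, 6, 10, a, 3, d), (37, 6, 10, a, 30, y), (37, 8, 28, z, 3, d), (37, 8, 28, z, 30, y)}
Selection E != u: {(37, 23, 2, u, 3, d), (37, 23, 2, u, 30, y), (37, 30, 26, d, 3, d), (37, 30, 26, d, 30, y), (37, 39, 33, r, 3, d), (37, 39, 33, r, 30, y), (37, 6, 10, a, 3, d), (37, 6, 10, a, 30, y), (37, 8, 28, z, 3, d), (37, 8, 28, z, 30, y)}
Keep only column(s) B (5 duplicate(s) eliminated): {a, d, r, u, z}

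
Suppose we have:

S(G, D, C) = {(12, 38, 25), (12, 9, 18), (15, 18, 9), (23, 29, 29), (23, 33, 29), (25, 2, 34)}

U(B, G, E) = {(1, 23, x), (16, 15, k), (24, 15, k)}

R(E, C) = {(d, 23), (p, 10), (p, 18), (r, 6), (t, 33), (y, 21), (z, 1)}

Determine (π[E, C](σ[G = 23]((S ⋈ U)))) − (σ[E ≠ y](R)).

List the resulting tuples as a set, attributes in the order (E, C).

{(x, 29)}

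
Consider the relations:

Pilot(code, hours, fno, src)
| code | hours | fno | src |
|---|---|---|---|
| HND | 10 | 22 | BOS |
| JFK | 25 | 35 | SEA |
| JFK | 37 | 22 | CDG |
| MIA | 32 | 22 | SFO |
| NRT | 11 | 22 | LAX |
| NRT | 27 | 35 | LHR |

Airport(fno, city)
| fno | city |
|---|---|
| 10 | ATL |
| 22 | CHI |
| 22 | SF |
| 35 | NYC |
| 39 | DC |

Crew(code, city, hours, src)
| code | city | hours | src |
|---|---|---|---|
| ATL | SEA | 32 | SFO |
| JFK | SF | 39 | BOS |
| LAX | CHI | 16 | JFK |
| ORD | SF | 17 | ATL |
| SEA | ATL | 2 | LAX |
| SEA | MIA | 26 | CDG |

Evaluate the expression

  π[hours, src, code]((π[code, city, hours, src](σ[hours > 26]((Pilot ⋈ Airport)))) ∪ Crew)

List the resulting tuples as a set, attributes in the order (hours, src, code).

{(16, JFK, LAX), (17, ATL, ORD), (2, LAX, SEA), (26, CDG, SEA), (27, LHR, NRT), (32, SFO, ATL), (32, SFO, MIA), (37, CDG, JFK), (39, BOS, JFK)}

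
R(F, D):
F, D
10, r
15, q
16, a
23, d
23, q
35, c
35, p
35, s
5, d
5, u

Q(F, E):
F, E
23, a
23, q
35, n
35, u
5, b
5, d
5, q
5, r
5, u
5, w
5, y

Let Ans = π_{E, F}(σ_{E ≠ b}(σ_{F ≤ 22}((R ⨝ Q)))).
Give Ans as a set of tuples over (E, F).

Joining R and Q on F yields {(23, d, a), (23, d, q), (23, q, a), (23, q, q), (35, c, n), (35, c, u), (35, p, n), (35, p, u), (35, s, n), (35, s, u), (5, d, b), (5, d, d), (5, d, q), (5, d, r), (5, d, u), (5, d, w), (5, d, y), (5, u, b), (5, u, d), (5, u, q), (5, u, r), (5, u, u), (5, u, w), (5, u, y)}.
Filtering on F ≤ 22 leaves {(5, d, b), (5, d, d), (5, d, q), (5, d, r), (5, d, u), (5, d, w), (5, d, y), (5, u, b), (5, u, d), (5, u, q), (5, u, r), (5, u, u), (5, u, w), (5, u, y)}.
Filtering on E ≠ b leaves {(5, d, d), (5, d, q), (5, d, r), (5, d, u), (5, d, w), (5, d, y), (5, u, d), (5, u, q), (5, u, r), (5, u, u), (5, u, w), (5, u, y)}.
π[E, F]: project onto (E, F) (6 duplicate(s) eliminated) → {(d, 5), (q, 5), (r, 5), (u, 5), (w, 5), (y, 5)}

{(d, 5), (q, 5), (r, 5), (u, 5), (w, 5), (y, 5)}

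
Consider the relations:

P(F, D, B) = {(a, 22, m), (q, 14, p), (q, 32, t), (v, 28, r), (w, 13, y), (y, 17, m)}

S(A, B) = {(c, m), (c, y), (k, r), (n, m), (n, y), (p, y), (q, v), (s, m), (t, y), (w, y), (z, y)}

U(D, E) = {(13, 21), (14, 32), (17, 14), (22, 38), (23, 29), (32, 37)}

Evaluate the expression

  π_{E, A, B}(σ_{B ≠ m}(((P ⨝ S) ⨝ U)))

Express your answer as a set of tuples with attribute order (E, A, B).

{(21, c, y), (21, n, y), (21, p, y), (21, t, y), (21, w, y), (21, z, y)}

Natural join on B: {(a, 22, m, c), (a, 22, m, n), (a, 22, m, s), (v, 28, r, k), (w, 13, y, c), (w, 13, y, n), (w, 13, y, p), (w, 13, y, t), (w, 13, y, w), (w, 13, y, z), (y, 17, m, c), (y, 17, m, n), (y, 17, m, s)}
Natural join on D: {(a, 22, m, c, 38), (a, 22, m, n, 38), (a, 22, m, s, 38), (w, 13, y, c, 21), (w, 13, y, n, 21), (w, 13, y, p, 21), (w, 13, y, t, 21), (w, 13, y, w, 21), (w, 13, y, z, 21), (y, 17, m, c, 14), (y, 17, m, n, 14), (y, 17, m, s, 14)}
Selection B ≠ m: {(w, 13, y, c, 21), (w, 13, y, n, 21), (w, 13, y, p, 21), (w, 13, y, t, 21), (w, 13, y, w, 21), (w, 13, y, z, 21)}
Keep only column(s) E, A, B: {(21, c, y), (21, n, y), (21, p, y), (21, t, y), (21, w, y), (21, z, y)}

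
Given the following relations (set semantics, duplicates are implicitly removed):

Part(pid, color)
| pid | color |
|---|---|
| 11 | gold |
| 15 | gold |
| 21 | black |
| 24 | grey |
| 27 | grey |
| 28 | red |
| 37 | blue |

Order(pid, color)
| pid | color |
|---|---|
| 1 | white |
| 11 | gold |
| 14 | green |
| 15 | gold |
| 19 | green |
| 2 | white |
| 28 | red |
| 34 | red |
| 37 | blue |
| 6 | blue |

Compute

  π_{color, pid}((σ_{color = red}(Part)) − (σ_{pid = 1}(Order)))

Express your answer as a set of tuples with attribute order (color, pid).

{(red, 28)}

Apply σ_{color = red}; surviving tuples: {(28, red)}
Apply σ_{pid = 1}; surviving tuples: {(1, white)}
Set difference of the two operands is {(28, red)}.
π_{color, pid} gives {(red, 28)}.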